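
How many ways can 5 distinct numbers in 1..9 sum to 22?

9

5 distinct digits from 1–9 sum between 15 and 35.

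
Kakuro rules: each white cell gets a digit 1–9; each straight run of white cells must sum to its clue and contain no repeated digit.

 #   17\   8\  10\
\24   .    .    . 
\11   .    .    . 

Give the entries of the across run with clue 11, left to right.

24 in 3 cells must be {7,8,9}; 17 in 2 cells must be {8,9}.
The 24 across and the 8 down share only 7, so R1C2 = 7.
The 11 across and the 17 down share only 8, so R2C1 = 8.
R2C2 = 8 − 7 = 1 completes the 8 down.
R2C3 = 11 − 9 = 2 completes the 11 across.
R1C1 = 17 − 8 = 9 completes the 17 down.
R1C3 = 24 − 16 = 8 completes the 24 across.

8 1 2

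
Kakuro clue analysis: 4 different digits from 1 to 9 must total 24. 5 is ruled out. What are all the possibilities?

{1,6,8,9}; {2,6,7,9}; {3,4,8,9}; {3,6,7,8}

4 distinct digits from 1–9 sum between 10 and 30.
Dropping sets that contain 5.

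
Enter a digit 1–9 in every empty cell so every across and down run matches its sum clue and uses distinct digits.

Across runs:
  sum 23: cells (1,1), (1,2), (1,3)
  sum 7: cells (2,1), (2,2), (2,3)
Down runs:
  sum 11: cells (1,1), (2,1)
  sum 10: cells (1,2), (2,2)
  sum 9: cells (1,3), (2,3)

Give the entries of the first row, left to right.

9 6 8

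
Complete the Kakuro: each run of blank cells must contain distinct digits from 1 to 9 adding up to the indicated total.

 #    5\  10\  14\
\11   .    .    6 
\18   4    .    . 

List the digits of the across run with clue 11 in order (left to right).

R1C1 = 5 − 4 = 1 completes the 5 down.
R1C2 = 11 − 7 = 4 completes the 11 across.
R2C2 = 10 − 4 = 6 completes the 10 down.
R2C3 = 18 − 10 = 8 completes the 18 across.

1 4 6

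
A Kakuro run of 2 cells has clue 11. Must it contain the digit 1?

No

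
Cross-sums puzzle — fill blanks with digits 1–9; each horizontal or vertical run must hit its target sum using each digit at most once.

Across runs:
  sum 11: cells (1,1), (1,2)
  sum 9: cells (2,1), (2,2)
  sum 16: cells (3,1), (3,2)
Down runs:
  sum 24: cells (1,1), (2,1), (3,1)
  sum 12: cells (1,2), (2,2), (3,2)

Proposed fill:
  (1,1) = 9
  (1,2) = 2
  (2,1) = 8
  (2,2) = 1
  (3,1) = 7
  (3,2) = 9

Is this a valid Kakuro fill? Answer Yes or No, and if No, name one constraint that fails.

Yes

Across: 9+2=11; 8+1=9; 7+9=16. Down: 9+8+7=24; 2+1+9=12. No digit repeats within any run.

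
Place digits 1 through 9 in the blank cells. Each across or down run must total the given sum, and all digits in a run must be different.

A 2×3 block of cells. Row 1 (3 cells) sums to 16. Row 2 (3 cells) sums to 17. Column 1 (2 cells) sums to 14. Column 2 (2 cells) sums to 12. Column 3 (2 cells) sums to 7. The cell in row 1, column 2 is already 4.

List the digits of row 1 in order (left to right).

(2,2) = 12 − 4 = 8 completes the 12 down.
Nothing is forced directly, so branch on (1,1), whose candidates are 5 or 9. If (1,1) = 5: then (1,3) would have to be in {7} for the 16 across but in {1,2,3,4,5,6} for the 7 down — contradiction. So (1,1) = 9.
(1,3) = 16 − 13 = 3 completes the 16 across.
(2,1) = 14 − 9 = 5 completes the 14 down.
(2,3) = 17 − 13 = 4 completes the 17 across.

9 4 3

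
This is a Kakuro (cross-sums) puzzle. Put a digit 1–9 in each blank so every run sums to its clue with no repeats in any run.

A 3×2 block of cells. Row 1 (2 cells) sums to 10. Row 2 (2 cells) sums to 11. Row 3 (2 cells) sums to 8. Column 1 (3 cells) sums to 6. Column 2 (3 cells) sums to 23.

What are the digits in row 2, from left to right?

6 in 3 cells must be {1,2,3}; 23 in 3 cells must be {6,8,9}.
The 8 across and the 23 down share only 6, so (3,2) = 6.
(3,1) = 8 − 6 = 2 completes the 8 across.
Given what's placed, (2,1) must be 3 to fit the 11 across and 6 down.
(2,2) = 11 − 3 = 8 completes the 11 across.
(1,1) = 6 − 5 = 1 completes the 6 down.
(1,2) = 10 − 1 = 9 completes the 10 across.

3 8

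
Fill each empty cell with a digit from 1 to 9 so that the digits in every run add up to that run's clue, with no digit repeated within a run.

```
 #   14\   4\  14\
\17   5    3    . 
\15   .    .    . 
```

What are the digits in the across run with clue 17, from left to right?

4 in 2 cells must be {1,3}.
R1C3 = 17 − 8 = 9 completes the 17 across.
R2C1 = 14 − 5 = 9 completes the 14 down.
R2C2 = 4 − 3 = 1 completes the 4 down.
R2C3 = 15 − 10 = 5 completes the 15 across.

5, 3, 9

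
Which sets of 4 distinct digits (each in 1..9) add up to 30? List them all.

{6,7,8,9}

4 distinct digits from 1–9 sum between 10 and 30.
Only one set works: {6,7,8,9}.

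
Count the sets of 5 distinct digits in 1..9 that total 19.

5 distinct digits from 1–9 sum between 15 and 35.
Enumerating: {1,2,3,4,9}, {1,2,3,5,8}, {1,2,3,6,7}, {1,2,4,5,7}, {1,3,4,5,6}.

5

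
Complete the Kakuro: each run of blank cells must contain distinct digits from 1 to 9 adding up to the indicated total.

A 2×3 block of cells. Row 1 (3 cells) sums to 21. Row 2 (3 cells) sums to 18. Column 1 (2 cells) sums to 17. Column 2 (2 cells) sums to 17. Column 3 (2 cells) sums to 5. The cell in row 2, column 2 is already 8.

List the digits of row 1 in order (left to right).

17 in 2 cells must be {8,9}.
(1,2) = 17 − 8 = 9 completes the 17 down.
(1,3) = 4: the only remaining digit allowed by both the 21 across and the 5 down.
Given what's placed, (2,1) must be 9 to fit the 18 across and 17 down.
(2,3) = 18 − 17 = 1 completes the 18 across.
(1,1) = 21 − 13 = 8 completes the 21 across.

8 9 4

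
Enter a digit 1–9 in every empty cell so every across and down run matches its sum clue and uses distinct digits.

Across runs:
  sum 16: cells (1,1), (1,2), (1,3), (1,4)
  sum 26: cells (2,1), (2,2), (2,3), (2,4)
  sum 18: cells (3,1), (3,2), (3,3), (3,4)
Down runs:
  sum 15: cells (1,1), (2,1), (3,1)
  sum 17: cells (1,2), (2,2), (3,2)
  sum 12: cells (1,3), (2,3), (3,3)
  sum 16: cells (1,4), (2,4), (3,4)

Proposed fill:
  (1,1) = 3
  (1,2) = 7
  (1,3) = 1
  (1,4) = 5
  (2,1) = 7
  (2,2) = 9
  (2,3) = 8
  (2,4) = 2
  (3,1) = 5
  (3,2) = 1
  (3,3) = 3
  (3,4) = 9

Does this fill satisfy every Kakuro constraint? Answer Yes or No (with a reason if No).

Across: 3+7+1+5=16; 7+9+8+2=26; 5+1+3+9=18. Down: 3+7+5=15; 7+9+1=17; 1+8+3=12; 5+2+9=16. No digit repeats within any run.

Yes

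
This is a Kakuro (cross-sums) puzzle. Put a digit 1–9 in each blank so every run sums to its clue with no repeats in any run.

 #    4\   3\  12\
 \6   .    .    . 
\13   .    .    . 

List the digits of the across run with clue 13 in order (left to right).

3 1 9

6 in 3 cells must be {1,2,3}; 4 in 2 cells must be {1,3}; 3 in 2 cells must be {1,2}.
The 6 across and the 12 down share only 3, so R1C3 = 3.
R2C3 = 12 − 3 = 9 completes the 12 down.
Given what's placed, R1C1 must be 1 to fit the 6 across and 4 down.
R1C2 = 6 − 4 = 2 completes the 6 across.
R2C1 = 4 − 1 = 3 completes the 4 down.
R2C2 = 13 − 12 = 1 completes the 13 across.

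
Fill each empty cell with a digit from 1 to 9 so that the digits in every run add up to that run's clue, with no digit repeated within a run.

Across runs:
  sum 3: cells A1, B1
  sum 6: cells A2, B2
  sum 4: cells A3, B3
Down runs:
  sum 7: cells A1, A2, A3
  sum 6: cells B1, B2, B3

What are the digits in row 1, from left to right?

3 in 2 cells must be {1,2}; 4 in 2 cells must be {1,3}; 7 in 3 cells must be {1,2,4}.
The 4 across and the 7 down share only 1, so A3 = 1.
B3 = 4 − 1 = 3 completes the 4 across.
Given what's placed, A1 must be 2 to fit the 3 across and 7 down.
B1 = 3 − 2 = 1 completes the 3 across.
A2 = 7 − 3 = 4 completes the 7 down.
B2 = 6 − 4 = 2 completes the 6 across.

2 1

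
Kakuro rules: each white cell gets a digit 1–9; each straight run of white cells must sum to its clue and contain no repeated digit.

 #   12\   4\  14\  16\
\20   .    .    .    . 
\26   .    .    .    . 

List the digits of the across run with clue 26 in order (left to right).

4 in 2 cells must be {1,3}; 16 in 2 cells must be {7,9}.
Only 3 fits R2C2 under both its across sum 26 and down sum 4.
Given what's placed, R2C4 must be 9 to fit the 26 across and 16 down.
R1C2 = 4 − 3 = 1 completes the 4 down.
R1C4 = 16 − 9 = 7 completes the 16 down.
R2C1 = 8: the only remaining digit allowed by both the 26 across and the 12 down.
R2C3 = 26 − 20 = 6 completes the 26 across.

8 3 6 9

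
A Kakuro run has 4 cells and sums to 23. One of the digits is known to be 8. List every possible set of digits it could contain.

{1,5,8,9}; {2,4,8,9}; {2,6,7,8}; {3,5,7,8}; {4,5,6,8}

4 distinct digits from 1–9 sum between 10 and 30.
Keeping only sets containing 8.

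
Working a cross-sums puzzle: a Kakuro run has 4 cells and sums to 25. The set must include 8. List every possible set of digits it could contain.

4 distinct digits from 1–9 sum between 10 and 30.
Keeping only sets containing 8.

{1,7,8,9}; {2,6,8,9}; {3,5,8,9}; {4,6,7,8}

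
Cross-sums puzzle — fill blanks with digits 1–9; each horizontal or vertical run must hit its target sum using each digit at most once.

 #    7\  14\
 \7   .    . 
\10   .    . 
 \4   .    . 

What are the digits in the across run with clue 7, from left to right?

2 5

4 in 2 cells must be {1,3}; 7 in 3 cells must be {1,2,4}.
The 4 across and the 7 down share only 1, so R3C1 = 1.
R3C2 = 4 − 1 = 3 completes the 4 across.
Nothing is forced directly, so branch on R1C1, whose candidates are 2 or 4. If R1C1 = 4: then R1C2 would have to be in {3} for the 7 across but in {2,4,5,6,7,9} for the 14 down — contradiction. So R1C1 = 2.
R1C2 = 7 − 2 = 5 completes the 7 across.
R2C1 = 7 − 3 = 4 completes the 7 down.
R2C2 = 10 − 4 = 6 completes the 10 across.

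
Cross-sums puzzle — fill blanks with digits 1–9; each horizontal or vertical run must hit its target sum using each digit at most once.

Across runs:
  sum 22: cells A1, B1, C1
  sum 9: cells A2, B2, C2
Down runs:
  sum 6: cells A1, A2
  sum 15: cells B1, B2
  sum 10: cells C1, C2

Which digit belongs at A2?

1

The 22 across and the 6 down share only 5, so A1 = 5.
A2 = 6 − 5 = 1 completes the 6 down.
Given what's placed, B2 must be 6 to fit the 9 across and 15 down.
C2 = 9 − 7 = 2 completes the 9 across.
B1 = 15 − 6 = 9 completes the 15 down.
C1 = 22 − 14 = 8 completes the 22 across.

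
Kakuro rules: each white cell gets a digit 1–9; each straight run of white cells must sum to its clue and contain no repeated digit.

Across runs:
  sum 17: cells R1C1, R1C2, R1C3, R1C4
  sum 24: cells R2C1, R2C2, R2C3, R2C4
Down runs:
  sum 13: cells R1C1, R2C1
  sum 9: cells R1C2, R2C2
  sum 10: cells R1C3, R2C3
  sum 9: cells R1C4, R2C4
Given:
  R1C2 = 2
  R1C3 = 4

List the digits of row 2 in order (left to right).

8, 7, 6, 3

R2C2 = 9 − 2 = 7 completes the 9 down.
R2C3 = 10 − 4 = 6 completes the 10 down.
No cell is forced outright now. R2C1 can only be 8 or 9 (the digits allowed by both its 24 across and its 13 down). If R2C1 = 9: then R1C1 would have to be in {3,5,6,8} for the 17 across but in {4} for the 13 down — contradiction. So R2C1 = 8.
R1C1 = 13 − 8 = 5 completes the 13 down.
R1C4 = 17 − 11 = 6 completes the 17 across.
R2C4 = 24 − 21 = 3 completes the 24 across.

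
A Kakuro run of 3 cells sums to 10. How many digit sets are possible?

3 distinct digits from 1–9 sum between 6 and 24.
Enumerating: {1,2,7}, {1,3,6}, {1,4,5}, {2,3,5}.

4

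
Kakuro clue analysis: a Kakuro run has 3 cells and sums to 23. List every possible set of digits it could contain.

{6,8,9}

3 distinct digits from 1–9 sum between 6 and 24.
Only one set works: {6,8,9}.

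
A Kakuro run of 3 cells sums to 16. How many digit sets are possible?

3 distinct digits from 1–9 sum between 6 and 24.

8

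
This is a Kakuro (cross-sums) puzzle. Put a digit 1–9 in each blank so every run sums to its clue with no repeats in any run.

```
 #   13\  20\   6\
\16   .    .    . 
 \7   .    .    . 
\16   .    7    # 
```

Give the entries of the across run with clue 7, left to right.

1, 4, 2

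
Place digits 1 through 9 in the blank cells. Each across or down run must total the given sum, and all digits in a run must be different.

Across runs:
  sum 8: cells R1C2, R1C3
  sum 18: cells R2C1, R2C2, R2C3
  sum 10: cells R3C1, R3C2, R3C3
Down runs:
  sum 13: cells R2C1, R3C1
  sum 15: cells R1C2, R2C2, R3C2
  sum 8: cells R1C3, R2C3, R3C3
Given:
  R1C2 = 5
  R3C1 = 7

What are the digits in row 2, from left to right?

6 8 4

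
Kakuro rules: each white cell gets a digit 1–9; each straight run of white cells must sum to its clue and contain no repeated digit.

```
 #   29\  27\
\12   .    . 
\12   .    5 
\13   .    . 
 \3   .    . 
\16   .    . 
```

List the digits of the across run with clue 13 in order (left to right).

3 in 2 cells must be {1,2}; 16 in 2 cells must be {7,9}.
R2C1 = 12 − 5 = 7 completes the 12 across.
R5C1 = 9: the only remaining digit allowed by both the 16 across and the 29 down.
R5C2 = 16 − 9 = 7 completes the 16 across.
Nothing is forced directly, so branch on R4C1, whose candidates are 1 or 2. If R4C1 = 2: that forces R4C2 = 1, R1C2 = 8, R3C2 = 6, after which R1C1 would have to be in {4} for the 12 across but in {3,5,6,8} for the 29 down — contradiction. So R4C1 = 1.
R4C2 = 3 − 1 = 2 completes the 3 across.
Nothing is forced directly, so branch on R1C1, whose candidates are 4 or 8. If R1C1 = 4: then R1C2 would have to be in {8} for the 12 across but in {4,9} for the 27 down — contradiction. So R1C1 = 8.
R1C2 = 12 − 8 = 4 completes the 12 across.
R3C1 = 29 − 25 = 4 completes the 29 down.
R3C2 = 13 − 4 = 9 completes the 13 across.

4 9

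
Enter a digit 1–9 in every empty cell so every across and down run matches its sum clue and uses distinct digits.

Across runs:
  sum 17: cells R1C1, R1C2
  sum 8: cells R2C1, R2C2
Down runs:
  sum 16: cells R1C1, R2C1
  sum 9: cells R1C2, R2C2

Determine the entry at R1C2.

8

17 in 2 cells must be {8,9}; 16 in 2 cells must be {7,9}.
The 17 across and the 16 down share only 9, so R1C1 = 9.
R1C2 = 17 − 9 = 8 completes the 17 across.
R2C1 = 16 − 9 = 7 completes the 16 down.
R2C2 = 8 − 7 = 1 completes the 8 across.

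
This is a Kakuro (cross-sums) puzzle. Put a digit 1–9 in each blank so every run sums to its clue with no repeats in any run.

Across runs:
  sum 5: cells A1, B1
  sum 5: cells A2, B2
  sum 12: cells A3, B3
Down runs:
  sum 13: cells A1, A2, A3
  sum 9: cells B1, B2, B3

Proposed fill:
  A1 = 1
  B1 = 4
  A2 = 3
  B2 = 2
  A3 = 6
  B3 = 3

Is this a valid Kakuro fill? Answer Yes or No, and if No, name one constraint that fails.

No — the down run A1–A3 sums to 10, not 13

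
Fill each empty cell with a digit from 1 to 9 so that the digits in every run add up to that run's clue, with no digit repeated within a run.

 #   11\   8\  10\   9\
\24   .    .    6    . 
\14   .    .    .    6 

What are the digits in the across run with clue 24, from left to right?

R1C4 = 9 − 6 = 3 completes the 9 down.
R2C3 = 10 − 6 = 4 completes the 10 down.
R1C2 = 7: the only remaining digit allowed by both the 24 across and the 8 down.
R2C1 = 3: the only remaining digit allowed by both the 14 across and the 11 down.
R2C2 = 14 − 13 = 1 completes the 14 across.
R1C1 = 24 − 16 = 8 completes the 24 across.

8 7 6 3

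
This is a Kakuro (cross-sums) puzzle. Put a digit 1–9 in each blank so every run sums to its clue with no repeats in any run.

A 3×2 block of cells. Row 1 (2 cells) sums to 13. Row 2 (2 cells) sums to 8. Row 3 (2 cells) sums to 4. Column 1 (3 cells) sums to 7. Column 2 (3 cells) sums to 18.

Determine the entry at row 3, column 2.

3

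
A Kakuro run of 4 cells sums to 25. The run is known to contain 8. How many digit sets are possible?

4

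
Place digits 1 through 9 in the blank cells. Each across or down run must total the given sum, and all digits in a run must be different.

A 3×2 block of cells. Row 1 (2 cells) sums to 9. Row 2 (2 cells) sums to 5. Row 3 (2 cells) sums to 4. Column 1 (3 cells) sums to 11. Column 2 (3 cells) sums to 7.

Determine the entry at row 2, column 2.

4 in 2 cells must be {1,3}; 7 in 3 cells must be {1,2,4}.
The 4 across and the 7 down share only 1, so (3,2) = 1.
(3,1) = 4 − 1 = 3 completes the 4 across.
Nothing is forced directly, so branch on (1,2), whose candidates are 2 or 4. If (1,2) = 4: then (1,1) would have to be in {5} for the 9 across but in {1,2,6,7} for the 11 down — contradiction. So (1,2) = 2.
(1,1) = 9 − 2 = 7 completes the 9 across.
(2,1) = 11 − 10 = 1 completes the 11 down.
(2,2) = 5 − 1 = 4 completes the 5 across.

4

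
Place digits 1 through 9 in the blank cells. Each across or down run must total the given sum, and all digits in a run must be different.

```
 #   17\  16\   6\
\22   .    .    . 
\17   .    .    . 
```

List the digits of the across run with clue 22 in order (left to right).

17 in 2 cells must be {8,9}; 16 in 2 cells must be {7,9}.
The 22 across and the 6 down share only 5, so R1C3 = 5.
R2C3 = 6 − 5 = 1 completes the 6 down.
Given what's placed, R1C2 must be 9 to fit the 22 across and 16 down.
R2C1 = 9: the only remaining digit allowed by both the 17 across and the 17 down.
R2C2 = 17 − 10 = 7 completes the 17 across.
R1C1 = 22 − 14 = 8 completes the 22 across.

8 9 5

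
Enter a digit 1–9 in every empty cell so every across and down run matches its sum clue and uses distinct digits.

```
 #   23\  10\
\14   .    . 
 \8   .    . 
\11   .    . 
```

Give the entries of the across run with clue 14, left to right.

23 in 3 cells must be {6,8,9}.
The 8 across and the 23 down share only 6, so R2C1 = 6.
R2C2 = 8 − 6 = 2 completes the 8 across.
Given what's placed, R1C2 must be 5 to fit the 14 across and 10 down.
R3C2 = 10 − 7 = 3 completes the 10 down.
R1C1 = 14 − 5 = 9 completes the 14 across.
R3C1 = 11 − 3 = 8 completes the 11 across.

9 5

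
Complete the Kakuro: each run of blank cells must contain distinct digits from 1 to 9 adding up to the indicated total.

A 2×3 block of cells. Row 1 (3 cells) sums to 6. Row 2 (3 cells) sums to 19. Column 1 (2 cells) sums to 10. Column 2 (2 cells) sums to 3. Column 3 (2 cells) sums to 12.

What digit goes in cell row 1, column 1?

2

6 in 3 cells must be {1,2,3}; 3 in 2 cells must be {1,2}.
The 6 across and the 12 down share only 3, so (1,3) = 3.
The 19 across and the 3 down share only 2, so (2,2) = 2.
(2,3) = 12 − 3 = 9 completes the 12 down.
(1,2) = 3 − 2 = 1 completes the 3 down.
(2,1) = 19 − 11 = 8 completes the 19 across.
(1,1) = 6 − 4 = 2 completes the 6 across.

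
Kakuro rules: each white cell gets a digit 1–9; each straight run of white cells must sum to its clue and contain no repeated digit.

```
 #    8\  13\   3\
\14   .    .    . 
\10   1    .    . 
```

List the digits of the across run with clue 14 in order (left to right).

7 6 1

3 in 2 cells must be {1,2}.
R1C1 = 8 − 1 = 7 completes the 8 down.
R2C3 = 2: the only remaining digit allowed by both the 10 across and the 3 down.
R1C3 = 3 − 2 = 1 completes the 3 down.
R2C2 = 10 − 3 = 7 completes the 10 across.
R1C2 = 14 − 8 = 6 completes the 14 across.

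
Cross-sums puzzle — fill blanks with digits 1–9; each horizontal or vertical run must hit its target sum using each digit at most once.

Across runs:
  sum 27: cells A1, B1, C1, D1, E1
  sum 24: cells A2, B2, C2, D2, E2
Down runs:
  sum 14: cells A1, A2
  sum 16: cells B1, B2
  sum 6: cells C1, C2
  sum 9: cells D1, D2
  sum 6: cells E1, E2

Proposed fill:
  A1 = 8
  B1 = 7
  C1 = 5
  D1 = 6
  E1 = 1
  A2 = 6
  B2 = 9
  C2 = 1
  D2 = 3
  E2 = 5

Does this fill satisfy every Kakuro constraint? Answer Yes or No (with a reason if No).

Yes

Across: 8+7+5+6+1=27; 6+9+1+3+5=24. Down: 8+6=14; 7+9=16; 5+1=6; 6+3=9; 1+5=6. No digit repeats within any run.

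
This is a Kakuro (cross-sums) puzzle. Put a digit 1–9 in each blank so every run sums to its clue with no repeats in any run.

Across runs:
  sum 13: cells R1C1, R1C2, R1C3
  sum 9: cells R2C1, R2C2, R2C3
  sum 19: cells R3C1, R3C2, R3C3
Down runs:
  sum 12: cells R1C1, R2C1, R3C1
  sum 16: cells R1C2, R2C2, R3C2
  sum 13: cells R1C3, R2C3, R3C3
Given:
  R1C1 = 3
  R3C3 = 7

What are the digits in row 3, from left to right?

8 4 7

Nothing is forced directly, so branch on R3C1, whose candidates are 4 or 8. If R3C1 = 4: that forces R2C1 = 5, R2C3 = 1, R3C2 = 8, after which R1C3 would have to be in {1,2,4,6,8,9} for the 13 across but in {5} for the 13 down — contradiction. So R3C1 = 8.
R2C1 = 12 − 11 = 1 completes the 12 down.
R3C2 = 19 − 15 = 4 completes the 19 across.
Given what's placed, R1C2 must be 9 to fit the 13 across and 16 down.
R1C3 = 13 − 12 = 1 completes the 13 across.
R2C2 = 16 − 13 = 3 completes the 16 down.
R2C3 = 9 − 4 = 5 completes the 9 across.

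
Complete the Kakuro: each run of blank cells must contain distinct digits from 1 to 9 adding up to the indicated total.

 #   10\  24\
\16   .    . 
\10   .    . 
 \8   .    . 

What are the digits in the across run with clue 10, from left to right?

16 in 2 cells must be {7,9}; 24 in 3 cells must be {7,8,9}.
The 16 across and the 10 down share only 7, so R1C1 = 7.
R1C2 = 16 − 7 = 9 completes the 16 across.
Given what's placed, R3C2 must be 7 to fit the 8 across and 24 down.
R2C2 = 24 − 16 = 8 completes the 24 down.
R3C1 = 8 − 7 = 1 completes the 8 across.
R2C1 = 10 − 8 = 2 completes the 10 across.

2, 8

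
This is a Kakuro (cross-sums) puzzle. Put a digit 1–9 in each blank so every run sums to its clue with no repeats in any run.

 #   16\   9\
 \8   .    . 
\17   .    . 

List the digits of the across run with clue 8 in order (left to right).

17 in 2 cells must be {8,9}; 16 in 2 cells must be {7,9}.
The 8 across and the 16 down share only 7, so R1C1 = 7.
R1C2 = 8 − 7 = 1 completes the 8 across.
R2C1 = 16 − 7 = 9 completes the 16 down.
R2C2 = 17 − 9 = 8 completes the 17 across.

7 1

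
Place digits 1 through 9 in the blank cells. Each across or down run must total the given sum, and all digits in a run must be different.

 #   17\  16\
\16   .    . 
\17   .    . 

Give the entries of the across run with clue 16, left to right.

16 in 2 cells must be {7,9}; 17 in 2 cells must be {8,9}.
The 16 across and the 17 down share only 9, so R1C1 = 9.
R1C2 = 16 − 9 = 7 completes the 16 across.
R2C1 = 17 − 9 = 8 completes the 17 down.
R2C2 = 17 − 8 = 9 completes the 17 across.

9 7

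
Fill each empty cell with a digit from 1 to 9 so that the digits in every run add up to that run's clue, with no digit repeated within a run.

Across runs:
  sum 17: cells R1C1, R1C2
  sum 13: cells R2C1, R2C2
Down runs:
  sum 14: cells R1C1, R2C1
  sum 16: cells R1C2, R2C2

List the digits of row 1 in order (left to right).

8, 9

17 in 2 cells must be {8,9}; 16 in 2 cells must be {7,9}.
The 17 across and the 16 down share only 9, so R1C2 = 9.
R2C2 = 16 − 9 = 7 completes the 16 down.
R1C1 = 17 − 9 = 8 completes the 17 across.
R2C1 = 13 − 7 = 6 completes the 13 across.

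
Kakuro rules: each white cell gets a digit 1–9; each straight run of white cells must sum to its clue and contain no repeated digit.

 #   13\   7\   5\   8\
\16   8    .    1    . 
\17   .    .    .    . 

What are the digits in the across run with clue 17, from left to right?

5, 2, 4, 6

R2C1 = 13 − 8 = 5 completes the 13 down.
R2C3 = 5 − 1 = 4 completes the 5 down.
Nothing is forced directly, so branch on R2C2, whose candidates are 1 or 2 or 6. If R2C2 = 1: then R1C2 would have to be in {2,3,4,5} for the 16 across but in {6} for the 7 down — contradiction. If R2C2 = 6: then R1C2 would have to be in {2,3,4,5} for the 16 across but in {1} for the 7 down — contradiction. So R2C2 = 2.
R1C2 = 7 − 2 = 5 completes the 7 down.
R1C4 = 16 − 14 = 2 completes the 16 across.
R2C4 = 17 − 11 = 6 completes the 17 across.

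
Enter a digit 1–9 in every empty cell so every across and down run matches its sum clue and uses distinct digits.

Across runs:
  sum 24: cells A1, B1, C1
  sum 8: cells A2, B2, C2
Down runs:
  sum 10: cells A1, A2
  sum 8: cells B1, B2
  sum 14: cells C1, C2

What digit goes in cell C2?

24 in 3 cells must be {7,8,9}.
The 24 across and the 8 down share only 7, so B1 = 7.
B2 = 8 − 7 = 1 completes the 8 down.
Given what's placed, C2 must be 5 to fit the 8 across and 14 down.
C1 = 14 − 5 = 9 completes the 14 down.
A2 = 8 − 6 = 2 completes the 8 across.
A1 = 24 − 16 = 8 completes the 24 across.

5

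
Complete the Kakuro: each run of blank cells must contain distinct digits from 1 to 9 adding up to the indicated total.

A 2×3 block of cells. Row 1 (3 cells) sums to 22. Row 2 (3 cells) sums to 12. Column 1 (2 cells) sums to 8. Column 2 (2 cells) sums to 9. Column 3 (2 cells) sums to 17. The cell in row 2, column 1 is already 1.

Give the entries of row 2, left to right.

1 3 8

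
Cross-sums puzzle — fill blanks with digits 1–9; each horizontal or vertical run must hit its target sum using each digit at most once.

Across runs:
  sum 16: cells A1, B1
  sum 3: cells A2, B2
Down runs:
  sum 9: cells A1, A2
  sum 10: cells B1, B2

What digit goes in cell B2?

16 in 2 cells must be {7,9}; 3 in 2 cells must be {1,2}.
The 16 across and the 9 down share only 7, so A1 = 7.
B1 = 16 − 7 = 9 completes the 16 across.
A2 = 9 − 7 = 2 completes the 9 down.
B2 = 3 − 2 = 1 completes the 3 across.

1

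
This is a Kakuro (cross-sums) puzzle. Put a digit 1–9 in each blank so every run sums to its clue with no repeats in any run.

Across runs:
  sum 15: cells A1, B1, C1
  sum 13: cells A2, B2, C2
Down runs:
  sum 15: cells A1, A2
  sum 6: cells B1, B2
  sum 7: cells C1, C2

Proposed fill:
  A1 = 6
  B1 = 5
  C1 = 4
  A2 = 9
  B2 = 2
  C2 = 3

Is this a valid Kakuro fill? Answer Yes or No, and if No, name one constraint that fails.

No — the down run B1–B2 sums to 7, not 6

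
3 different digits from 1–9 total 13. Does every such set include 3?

No

Counterexample: {1,4,8} sums to 13 without using 3.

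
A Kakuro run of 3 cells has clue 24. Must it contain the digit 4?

No

The only way to make 24 from 3 distinct digits is {7,8,9}, which does not contain 4.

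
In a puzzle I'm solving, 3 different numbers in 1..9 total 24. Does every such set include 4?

The only way to make 24 from 3 distinct digits is {7,8,9}, which does not contain 4.

No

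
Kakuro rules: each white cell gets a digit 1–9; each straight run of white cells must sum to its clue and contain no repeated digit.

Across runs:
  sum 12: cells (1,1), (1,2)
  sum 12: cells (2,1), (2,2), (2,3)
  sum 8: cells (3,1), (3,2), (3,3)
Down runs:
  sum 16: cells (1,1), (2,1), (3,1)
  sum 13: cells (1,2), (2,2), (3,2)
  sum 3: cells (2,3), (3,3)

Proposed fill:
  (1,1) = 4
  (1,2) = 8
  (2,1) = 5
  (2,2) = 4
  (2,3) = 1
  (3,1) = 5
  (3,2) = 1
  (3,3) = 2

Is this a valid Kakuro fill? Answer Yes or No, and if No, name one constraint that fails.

No — the down run (1,1)–(3,1) sums to 14, not 16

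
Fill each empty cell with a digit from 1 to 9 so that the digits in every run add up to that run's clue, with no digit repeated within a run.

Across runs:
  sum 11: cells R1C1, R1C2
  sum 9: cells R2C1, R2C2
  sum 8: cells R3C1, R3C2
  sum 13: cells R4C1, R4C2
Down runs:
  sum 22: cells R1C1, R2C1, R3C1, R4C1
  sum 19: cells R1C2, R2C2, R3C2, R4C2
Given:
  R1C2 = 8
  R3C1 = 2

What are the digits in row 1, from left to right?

3 8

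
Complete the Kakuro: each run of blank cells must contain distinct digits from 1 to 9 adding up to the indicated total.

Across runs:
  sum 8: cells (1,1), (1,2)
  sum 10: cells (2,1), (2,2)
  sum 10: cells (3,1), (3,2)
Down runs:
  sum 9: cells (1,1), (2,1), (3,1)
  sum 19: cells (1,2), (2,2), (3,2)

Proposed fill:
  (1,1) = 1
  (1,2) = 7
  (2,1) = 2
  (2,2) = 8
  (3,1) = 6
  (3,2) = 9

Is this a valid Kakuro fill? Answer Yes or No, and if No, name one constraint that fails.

No — the down run (1,2)–(3,2) sums to 24, not 19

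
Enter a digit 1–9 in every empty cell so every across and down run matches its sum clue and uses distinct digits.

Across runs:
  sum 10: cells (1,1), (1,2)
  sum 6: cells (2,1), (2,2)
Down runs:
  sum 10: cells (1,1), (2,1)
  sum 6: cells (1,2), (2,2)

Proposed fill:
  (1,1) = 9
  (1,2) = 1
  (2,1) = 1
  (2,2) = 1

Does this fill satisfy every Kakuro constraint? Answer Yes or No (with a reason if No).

No — the down run (1,2)–(2,2) sums to 2, not 6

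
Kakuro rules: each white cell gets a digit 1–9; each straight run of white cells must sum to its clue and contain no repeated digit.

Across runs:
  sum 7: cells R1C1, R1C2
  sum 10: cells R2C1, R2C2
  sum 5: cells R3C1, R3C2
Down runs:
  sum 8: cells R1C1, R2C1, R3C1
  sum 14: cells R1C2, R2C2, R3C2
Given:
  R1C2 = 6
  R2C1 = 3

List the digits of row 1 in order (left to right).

1 6

R1C1 = 7 − 6 = 1 completes the 7 across.
R2C2 = 10 − 3 = 7 completes the 10 across.
R3C1 = 8 − 4 = 4 completes the 8 down.
R3C2 = 5 − 4 = 1 completes the 5 across.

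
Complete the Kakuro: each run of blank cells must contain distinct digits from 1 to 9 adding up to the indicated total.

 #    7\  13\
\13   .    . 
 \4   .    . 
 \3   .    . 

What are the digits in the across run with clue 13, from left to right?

4 9

4 in 2 cells must be {1,3}; 3 in 2 cells must be {1,2}; 7 in 3 cells must be {1,2,4}.
The 13 across and the 7 down share only 4, so R1C1 = 4.
R1C2 = 13 − 4 = 9 completes the 13 across.
Given what's placed, R2C1 must be 1 to fit the 4 across and 7 down.
R2C2 = 4 − 1 = 3 completes the 4 across.
R3C1 = 7 − 5 = 2 completes the 7 down.
R3C2 = 3 − 2 = 1 completes the 3 across.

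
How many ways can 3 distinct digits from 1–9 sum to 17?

7

3 distinct digits from 1–9 sum between 6 and 24.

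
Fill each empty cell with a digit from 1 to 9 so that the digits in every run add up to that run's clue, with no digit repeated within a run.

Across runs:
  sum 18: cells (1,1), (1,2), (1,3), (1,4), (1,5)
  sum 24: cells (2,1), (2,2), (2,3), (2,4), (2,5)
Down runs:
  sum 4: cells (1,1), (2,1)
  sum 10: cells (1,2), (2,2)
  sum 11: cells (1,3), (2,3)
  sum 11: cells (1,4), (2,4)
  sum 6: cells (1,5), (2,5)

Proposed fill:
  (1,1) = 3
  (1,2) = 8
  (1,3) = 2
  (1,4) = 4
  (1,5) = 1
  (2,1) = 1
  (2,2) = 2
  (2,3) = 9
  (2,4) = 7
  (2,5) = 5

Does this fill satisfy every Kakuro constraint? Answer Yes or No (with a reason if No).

Yes

Across: 3+8+2+4+1=18; 1+2+9+7+5=24. Down: 3+1=4; 8+2=10; 2+9=11; 4+7=11; 1+5=6. No digit repeats within any run.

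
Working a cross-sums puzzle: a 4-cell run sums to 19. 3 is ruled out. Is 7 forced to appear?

Counterexample: {1,4,5,9} sums to 19 under that restriction without using 7.

No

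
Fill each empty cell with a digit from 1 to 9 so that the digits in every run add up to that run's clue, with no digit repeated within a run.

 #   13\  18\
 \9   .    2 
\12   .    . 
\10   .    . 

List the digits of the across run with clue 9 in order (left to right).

R1C1 = 9 − 2 = 7 completes the 9 across.
Nothing is forced directly, so branch on R2C1, whose candidates are 4 or 5. If R2C1 = 4: then R2C2 would have to be in {8} for the 12 across but in {7,9} for the 18 down — contradiction. So R2C1 = 5.
R2C2 = 12 − 5 = 7 completes the 12 across.
R3C1 = 13 − 12 = 1 completes the 13 down.
R3C2 = 10 − 1 = 9 completes the 10 across.

7, 2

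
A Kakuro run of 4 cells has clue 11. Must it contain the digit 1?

The only way to make 11 from 4 distinct digits is {1,2,3,5}, which contains 1.

Yes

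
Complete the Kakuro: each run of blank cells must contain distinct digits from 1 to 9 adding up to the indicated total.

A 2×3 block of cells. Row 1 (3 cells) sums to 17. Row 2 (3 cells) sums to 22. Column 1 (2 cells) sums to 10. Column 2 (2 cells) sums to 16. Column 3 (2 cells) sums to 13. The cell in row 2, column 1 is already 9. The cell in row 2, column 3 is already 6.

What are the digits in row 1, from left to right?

1, 9, 7

16 in 2 cells must be {7,9}.
(1,1) = 10 − 9 = 1 completes the 10 down.
(1,3) = 13 − 6 = 7 completes the 13 down.
(2,2) = 22 − 15 = 7 completes the 22 across.
(1,2) = 17 − 8 = 9 completes the 17 across.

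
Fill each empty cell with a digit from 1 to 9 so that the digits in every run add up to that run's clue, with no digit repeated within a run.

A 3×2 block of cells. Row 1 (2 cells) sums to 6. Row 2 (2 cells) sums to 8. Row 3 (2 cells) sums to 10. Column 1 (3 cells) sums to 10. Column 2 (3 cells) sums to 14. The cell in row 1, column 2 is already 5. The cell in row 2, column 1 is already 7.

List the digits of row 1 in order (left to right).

1 5

(1,1) = 6 − 5 = 1 completes the 6 across.
(2,2) = 8 − 7 = 1 completes the 8 across.
(3,1) = 10 − 8 = 2 completes the 10 down.
(3,2) = 10 − 2 = 8 completes the 10 across.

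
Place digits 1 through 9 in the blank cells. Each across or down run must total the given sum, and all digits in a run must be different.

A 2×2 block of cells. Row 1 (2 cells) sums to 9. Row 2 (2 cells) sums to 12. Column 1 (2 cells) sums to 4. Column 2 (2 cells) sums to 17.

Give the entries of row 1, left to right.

4 in 2 cells must be {1,3}; 17 in 2 cells must be {8,9}.
The 9 across and the 17 down share only 8, so (1,2) = 8.
The 12 across and the 4 down share only 3, so (2,1) = 3.
(2,2) = 12 − 3 = 9 completes the 12 across.
(1,1) = 9 − 8 = 1 completes the 9 across.

1 8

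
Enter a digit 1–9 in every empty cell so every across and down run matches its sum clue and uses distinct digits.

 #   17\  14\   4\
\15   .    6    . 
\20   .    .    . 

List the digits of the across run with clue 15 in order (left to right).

8, 6, 1

17 in 2 cells must be {8,9}; 4 in 2 cells must be {1,3}.
Given what's placed, R1C1 must be 8 to fit the 15 across and 17 down.
R1C3 = 15 − 14 = 1 completes the 15 across.
R2C1 = 17 − 8 = 9 completes the 17 down.
R2C2 = 14 − 6 = 8 completes the 14 down.
R2C3 = 20 − 17 = 3 completes the 20 across.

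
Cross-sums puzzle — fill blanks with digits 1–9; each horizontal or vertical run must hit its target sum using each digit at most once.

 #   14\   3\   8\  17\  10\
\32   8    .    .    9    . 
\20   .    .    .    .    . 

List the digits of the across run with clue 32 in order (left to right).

3 in 2 cells must be {1,2}; 17 in 2 cells must be {8,9}.
Given what's placed, R1C2 must be 2 to fit the 32 across and 3 down.
R2C1 = 14 − 8 = 6 completes the 14 down.
R2C2 = 3 − 2 = 1 completes the 3 down.
R2C4 = 17 − 9 = 8 completes the 17 down.
No cell is forced outright now. R2C3 can only be 2 or 3 (the digits allowed by both its 20 across and its 8 down). If R2C3 = 3: then R1C3 would have to be in {6,7} for the 32 across but in {5} for the 8 down — contradiction. So R2C3 = 2.
R1C3 = 8 − 2 = 6 completes the 8 down.
R1C5 = 32 − 25 = 7 completes the 32 across.

8 2 6 9 7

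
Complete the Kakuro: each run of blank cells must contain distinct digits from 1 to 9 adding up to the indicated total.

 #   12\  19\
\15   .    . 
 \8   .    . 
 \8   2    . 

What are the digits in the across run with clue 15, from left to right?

7, 8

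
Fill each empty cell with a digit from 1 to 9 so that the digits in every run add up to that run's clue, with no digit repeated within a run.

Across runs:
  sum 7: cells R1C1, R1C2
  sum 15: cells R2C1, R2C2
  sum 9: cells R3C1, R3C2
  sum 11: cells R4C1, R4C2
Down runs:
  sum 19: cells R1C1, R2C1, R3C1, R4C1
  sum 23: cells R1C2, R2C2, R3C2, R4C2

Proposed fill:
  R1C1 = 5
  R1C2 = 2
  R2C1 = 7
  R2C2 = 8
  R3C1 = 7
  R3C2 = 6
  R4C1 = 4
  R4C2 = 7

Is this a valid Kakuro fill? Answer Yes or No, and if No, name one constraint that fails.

No — the down run R1C1–R4C1 sums to 23, not 19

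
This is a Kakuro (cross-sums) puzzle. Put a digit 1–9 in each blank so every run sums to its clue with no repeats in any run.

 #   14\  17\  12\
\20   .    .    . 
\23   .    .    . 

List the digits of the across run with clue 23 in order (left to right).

6 8 9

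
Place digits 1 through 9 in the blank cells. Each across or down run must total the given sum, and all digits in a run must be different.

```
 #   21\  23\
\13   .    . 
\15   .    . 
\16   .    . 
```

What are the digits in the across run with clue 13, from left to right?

5 8

16 in 2 cells must be {7,9}; 23 in 3 cells must be {6,8,9}.
The 16 across and the 23 down share only 9, so R3C2 = 9.
R3C1 = 16 − 9 = 7 completes the 16 across.
Nothing is forced directly, so branch on R1C2, whose candidates are 6 or 8. If R1C2 = 6: then R1C1 would have to be in {7} for the 13 across but in {5,6,8,9} for the 21 down — contradiction. So R1C2 = 8.
R1C1 = 13 − 8 = 5 completes the 13 across.
R2C1 = 21 − 12 = 9 completes the 21 down.
R2C2 = 15 − 9 = 6 completes the 15 across.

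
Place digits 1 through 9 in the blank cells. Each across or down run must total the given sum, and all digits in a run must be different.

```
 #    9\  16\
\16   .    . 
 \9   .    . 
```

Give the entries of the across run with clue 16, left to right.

16 in 2 cells must be {7,9}.
The 16 across and the 9 down share only 7, so R1C1 = 7.
R1C2 = 16 − 7 = 9 completes the 16 across.
R2C1 = 9 − 7 = 2 completes the 9 down.
R2C2 = 9 − 2 = 7 completes the 9 across.

7 9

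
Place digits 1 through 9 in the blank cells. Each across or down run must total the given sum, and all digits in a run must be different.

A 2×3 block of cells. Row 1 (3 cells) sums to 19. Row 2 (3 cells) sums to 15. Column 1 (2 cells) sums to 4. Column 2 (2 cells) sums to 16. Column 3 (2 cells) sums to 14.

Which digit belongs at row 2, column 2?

4 in 2 cells must be {1,3}; 16 in 2 cells must be {7,9}.
The 19 across and the 4 down share only 3, so (1,1) = 3.
Given what's placed, (1,3) must be 9 to fit the 19 across and 14 down.
(2,1) = 4 − 3 = 1 completes the 4 down.
(2,2) = 9: the only remaining digit allowed by both the 15 across and the 16 down.
(2,3) = 15 − 10 = 5 completes the 15 across.
(1,2) = 19 − 12 = 7 completes the 19 across.

9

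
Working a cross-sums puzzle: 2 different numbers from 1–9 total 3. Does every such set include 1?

The only way to make 3 from 2 distinct digits is {1,2}, which contains 1.

Yes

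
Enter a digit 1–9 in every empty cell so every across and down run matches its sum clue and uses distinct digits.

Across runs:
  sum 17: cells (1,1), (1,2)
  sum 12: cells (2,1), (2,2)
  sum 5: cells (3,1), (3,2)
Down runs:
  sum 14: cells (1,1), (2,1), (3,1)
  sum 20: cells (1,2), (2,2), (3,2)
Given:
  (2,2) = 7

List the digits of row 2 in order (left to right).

5, 7

17 in 2 cells must be {8,9}.
(2,1) = 12 − 7 = 5 completes the 12 across.
(3,2) = 4: the only remaining digit allowed by both the 5 across and the 20 down.
(1,1) = 8: the only remaining digit allowed by both the 17 across and the 14 down.
(1,2) = 17 − 8 = 9 completes the 17 across.
(3,1) = 5 − 4 = 1 completes the 5 across.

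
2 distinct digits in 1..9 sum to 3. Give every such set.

2 distinct digits from 1–9 sum between 3 and 17.
Only one set works: {1,2}.

{1,2}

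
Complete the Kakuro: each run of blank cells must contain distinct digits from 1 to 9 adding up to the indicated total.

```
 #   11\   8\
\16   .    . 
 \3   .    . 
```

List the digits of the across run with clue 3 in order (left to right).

2 1

16 in 2 cells must be {7,9}; 3 in 2 cells must be {1,2}.
The 16 across and the 8 down share only 7, so R1C2 = 7.
The 3 across and the 11 down share only 2, so R2C1 = 2.
R2C2 = 3 − 2 = 1 completes the 3 across.
R1C1 = 16 − 7 = 9 completes the 16 across.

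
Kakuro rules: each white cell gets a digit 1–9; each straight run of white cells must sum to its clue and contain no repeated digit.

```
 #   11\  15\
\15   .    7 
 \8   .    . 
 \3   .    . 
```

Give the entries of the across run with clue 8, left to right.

3 in 2 cells must be {1,2}.
R1C1 = 15 − 7 = 8 completes the 15 across.
Given what's placed, R3C2 must be 2 to fit the 3 across and 15 down.
R2C2 = 15 − 9 = 6 completes the 15 down.
R3C1 = 3 − 2 = 1 completes the 3 across.
R2C1 = 8 − 6 = 2 completes the 8 across.

2 6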